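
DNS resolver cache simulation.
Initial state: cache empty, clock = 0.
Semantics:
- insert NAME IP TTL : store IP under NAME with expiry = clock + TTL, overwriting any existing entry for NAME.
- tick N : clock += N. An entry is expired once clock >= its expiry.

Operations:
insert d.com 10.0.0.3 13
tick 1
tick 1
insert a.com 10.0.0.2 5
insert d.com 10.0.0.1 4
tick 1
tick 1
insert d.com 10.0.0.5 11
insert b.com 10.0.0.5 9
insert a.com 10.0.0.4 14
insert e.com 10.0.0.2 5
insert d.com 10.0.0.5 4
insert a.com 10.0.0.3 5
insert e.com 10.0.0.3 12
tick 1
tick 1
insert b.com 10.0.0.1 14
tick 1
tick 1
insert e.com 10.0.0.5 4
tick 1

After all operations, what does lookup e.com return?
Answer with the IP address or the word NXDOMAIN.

Answer: 10.0.0.5

Derivation:
Op 1: insert d.com -> 10.0.0.3 (expiry=0+13=13). clock=0
Op 2: tick 1 -> clock=1.
Op 3: tick 1 -> clock=2.
Op 4: insert a.com -> 10.0.0.2 (expiry=2+5=7). clock=2
Op 5: insert d.com -> 10.0.0.1 (expiry=2+4=6). clock=2
Op 6: tick 1 -> clock=3.
Op 7: tick 1 -> clock=4.
Op 8: insert d.com -> 10.0.0.5 (expiry=4+11=15). clock=4
Op 9: insert b.com -> 10.0.0.5 (expiry=4+9=13). clock=4
Op 10: insert a.com -> 10.0.0.4 (expiry=4+14=18). clock=4
Op 11: insert e.com -> 10.0.0.2 (expiry=4+5=9). clock=4
Op 12: insert d.com -> 10.0.0.5 (expiry=4+4=8). clock=4
Op 13: insert a.com -> 10.0.0.3 (expiry=4+5=9). clock=4
Op 14: insert e.com -> 10.0.0.3 (expiry=4+12=16). clock=4
Op 15: tick 1 -> clock=5.
Op 16: tick 1 -> clock=6.
Op 17: insert b.com -> 10.0.0.1 (expiry=6+14=20). clock=6
Op 18: tick 1 -> clock=7.
Op 19: tick 1 -> clock=8. purged={d.com}
Op 20: insert e.com -> 10.0.0.5 (expiry=8+4=12). clock=8
Op 21: tick 1 -> clock=9. purged={a.com}
lookup e.com: present, ip=10.0.0.5 expiry=12 > clock=9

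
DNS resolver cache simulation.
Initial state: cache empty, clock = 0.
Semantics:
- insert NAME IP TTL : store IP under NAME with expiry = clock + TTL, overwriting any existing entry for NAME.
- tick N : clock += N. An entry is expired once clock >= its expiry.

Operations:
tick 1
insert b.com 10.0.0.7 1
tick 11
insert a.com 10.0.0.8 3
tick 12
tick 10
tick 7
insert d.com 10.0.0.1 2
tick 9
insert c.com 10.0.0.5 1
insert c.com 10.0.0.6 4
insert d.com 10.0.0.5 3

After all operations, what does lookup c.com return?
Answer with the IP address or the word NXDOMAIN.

Answer: 10.0.0.6

Derivation:
Op 1: tick 1 -> clock=1.
Op 2: insert b.com -> 10.0.0.7 (expiry=1+1=2). clock=1
Op 3: tick 11 -> clock=12. purged={b.com}
Op 4: insert a.com -> 10.0.0.8 (expiry=12+3=15). clock=12
Op 5: tick 12 -> clock=24. purged={a.com}
Op 6: tick 10 -> clock=34.
Op 7: tick 7 -> clock=41.
Op 8: insert d.com -> 10.0.0.1 (expiry=41+2=43). clock=41
Op 9: tick 9 -> clock=50. purged={d.com}
Op 10: insert c.com -> 10.0.0.5 (expiry=50+1=51). clock=50
Op 11: insert c.com -> 10.0.0.6 (expiry=50+4=54). clock=50
Op 12: insert d.com -> 10.0.0.5 (expiry=50+3=53). clock=50
lookup c.com: present, ip=10.0.0.6 expiry=54 > clock=50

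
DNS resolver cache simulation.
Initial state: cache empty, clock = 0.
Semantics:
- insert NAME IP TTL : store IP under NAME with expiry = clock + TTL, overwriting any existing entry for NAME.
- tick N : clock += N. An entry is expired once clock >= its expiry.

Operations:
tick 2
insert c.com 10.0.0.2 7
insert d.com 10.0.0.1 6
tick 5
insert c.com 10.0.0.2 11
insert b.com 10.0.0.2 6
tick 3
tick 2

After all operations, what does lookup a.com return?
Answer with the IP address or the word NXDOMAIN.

Op 1: tick 2 -> clock=2.
Op 2: insert c.com -> 10.0.0.2 (expiry=2+7=9). clock=2
Op 3: insert d.com -> 10.0.0.1 (expiry=2+6=8). clock=2
Op 4: tick 5 -> clock=7.
Op 5: insert c.com -> 10.0.0.2 (expiry=7+11=18). clock=7
Op 6: insert b.com -> 10.0.0.2 (expiry=7+6=13). clock=7
Op 7: tick 3 -> clock=10. purged={d.com}
Op 8: tick 2 -> clock=12.
lookup a.com: not in cache (expired or never inserted)

Answer: NXDOMAIN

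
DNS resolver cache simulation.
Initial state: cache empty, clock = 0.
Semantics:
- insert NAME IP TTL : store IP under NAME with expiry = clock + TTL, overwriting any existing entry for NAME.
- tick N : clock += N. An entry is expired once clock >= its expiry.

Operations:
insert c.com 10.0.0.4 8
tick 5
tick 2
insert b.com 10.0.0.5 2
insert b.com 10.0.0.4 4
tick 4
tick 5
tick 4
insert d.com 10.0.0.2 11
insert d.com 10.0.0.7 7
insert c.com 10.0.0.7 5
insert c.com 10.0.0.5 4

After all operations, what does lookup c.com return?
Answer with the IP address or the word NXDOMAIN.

Op 1: insert c.com -> 10.0.0.4 (expiry=0+8=8). clock=0
Op 2: tick 5 -> clock=5.
Op 3: tick 2 -> clock=7.
Op 4: insert b.com -> 10.0.0.5 (expiry=7+2=9). clock=7
Op 5: insert b.com -> 10.0.0.4 (expiry=7+4=11). clock=7
Op 6: tick 4 -> clock=11. purged={b.com,c.com}
Op 7: tick 5 -> clock=16.
Op 8: tick 4 -> clock=20.
Op 9: insert d.com -> 10.0.0.2 (expiry=20+11=31). clock=20
Op 10: insert d.com -> 10.0.0.7 (expiry=20+7=27). clock=20
Op 11: insert c.com -> 10.0.0.7 (expiry=20+5=25). clock=20
Op 12: insert c.com -> 10.0.0.5 (expiry=20+4=24). clock=20
lookup c.com: present, ip=10.0.0.5 expiry=24 > clock=20

Answer: 10.0.0.5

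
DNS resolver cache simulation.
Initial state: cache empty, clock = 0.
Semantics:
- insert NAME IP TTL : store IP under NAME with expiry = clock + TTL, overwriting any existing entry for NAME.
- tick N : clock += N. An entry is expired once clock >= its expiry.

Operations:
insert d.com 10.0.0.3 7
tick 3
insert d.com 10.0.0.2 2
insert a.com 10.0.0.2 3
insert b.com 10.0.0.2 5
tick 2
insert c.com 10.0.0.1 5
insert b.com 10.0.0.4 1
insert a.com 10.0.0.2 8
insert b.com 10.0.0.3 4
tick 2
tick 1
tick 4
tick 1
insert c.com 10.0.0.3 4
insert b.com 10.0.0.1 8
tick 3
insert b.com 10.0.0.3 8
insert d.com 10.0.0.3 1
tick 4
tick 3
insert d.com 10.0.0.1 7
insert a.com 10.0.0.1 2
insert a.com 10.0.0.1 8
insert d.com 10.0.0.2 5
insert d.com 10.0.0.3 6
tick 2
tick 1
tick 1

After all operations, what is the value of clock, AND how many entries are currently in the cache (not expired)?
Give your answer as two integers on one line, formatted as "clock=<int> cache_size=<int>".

Answer: clock=27 cache_size=2

Derivation:
Op 1: insert d.com -> 10.0.0.3 (expiry=0+7=7). clock=0
Op 2: tick 3 -> clock=3.
Op 3: insert d.com -> 10.0.0.2 (expiry=3+2=5). clock=3
Op 4: insert a.com -> 10.0.0.2 (expiry=3+3=6). clock=3
Op 5: insert b.com -> 10.0.0.2 (expiry=3+5=8). clock=3
Op 6: tick 2 -> clock=5. purged={d.com}
Op 7: insert c.com -> 10.0.0.1 (expiry=5+5=10). clock=5
Op 8: insert b.com -> 10.0.0.4 (expiry=5+1=6). clock=5
Op 9: insert a.com -> 10.0.0.2 (expiry=5+8=13). clock=5
Op 10: insert b.com -> 10.0.0.3 (expiry=5+4=9). clock=5
Op 11: tick 2 -> clock=7.
Op 12: tick 1 -> clock=8.
Op 13: tick 4 -> clock=12. purged={b.com,c.com}
Op 14: tick 1 -> clock=13. purged={a.com}
Op 15: insert c.com -> 10.0.0.3 (expiry=13+4=17). clock=13
Op 16: insert b.com -> 10.0.0.1 (expiry=13+8=21). clock=13
Op 17: tick 3 -> clock=16.
Op 18: insert b.com -> 10.0.0.3 (expiry=16+8=24). clock=16
Op 19: insert d.com -> 10.0.0.3 (expiry=16+1=17). clock=16
Op 20: tick 4 -> clock=20. purged={c.com,d.com}
Op 21: tick 3 -> clock=23.
Op 22: insert d.com -> 10.0.0.1 (expiry=23+7=30). clock=23
Op 23: insert a.com -> 10.0.0.1 (expiry=23+2=25). clock=23
Op 24: insert a.com -> 10.0.0.1 (expiry=23+8=31). clock=23
Op 25: insert d.com -> 10.0.0.2 (expiry=23+5=28). clock=23
Op 26: insert d.com -> 10.0.0.3 (expiry=23+6=29). clock=23
Op 27: tick 2 -> clock=25. purged={b.com}
Op 28: tick 1 -> clock=26.
Op 29: tick 1 -> clock=27.
Final clock = 27
Final cache (unexpired): {a.com,d.com} -> size=2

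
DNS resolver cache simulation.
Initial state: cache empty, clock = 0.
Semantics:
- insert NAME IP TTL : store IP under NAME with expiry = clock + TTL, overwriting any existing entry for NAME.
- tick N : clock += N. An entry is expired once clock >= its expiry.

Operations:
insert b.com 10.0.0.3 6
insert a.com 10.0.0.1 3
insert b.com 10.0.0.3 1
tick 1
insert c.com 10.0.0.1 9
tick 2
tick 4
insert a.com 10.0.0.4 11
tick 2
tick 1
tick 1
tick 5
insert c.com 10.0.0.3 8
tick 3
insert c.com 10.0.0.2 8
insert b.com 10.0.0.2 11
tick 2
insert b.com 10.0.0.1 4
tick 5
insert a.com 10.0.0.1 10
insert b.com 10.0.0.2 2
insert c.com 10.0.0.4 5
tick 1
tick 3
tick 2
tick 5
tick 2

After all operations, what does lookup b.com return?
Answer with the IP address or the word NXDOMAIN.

Answer: NXDOMAIN

Derivation:
Op 1: insert b.com -> 10.0.0.3 (expiry=0+6=6). clock=0
Op 2: insert a.com -> 10.0.0.1 (expiry=0+3=3). clock=0
Op 3: insert b.com -> 10.0.0.3 (expiry=0+1=1). clock=0
Op 4: tick 1 -> clock=1. purged={b.com}
Op 5: insert c.com -> 10.0.0.1 (expiry=1+9=10). clock=1
Op 6: tick 2 -> clock=3. purged={a.com}
Op 7: tick 4 -> clock=7.
Op 8: insert a.com -> 10.0.0.4 (expiry=7+11=18). clock=7
Op 9: tick 2 -> clock=9.
Op 10: tick 1 -> clock=10. purged={c.com}
Op 11: tick 1 -> clock=11.
Op 12: tick 5 -> clock=16.
Op 13: insert c.com -> 10.0.0.3 (expiry=16+8=24). clock=16
Op 14: tick 3 -> clock=19. purged={a.com}
Op 15: insert c.com -> 10.0.0.2 (expiry=19+8=27). clock=19
Op 16: insert b.com -> 10.0.0.2 (expiry=19+11=30). clock=19
Op 17: tick 2 -> clock=21.
Op 18: insert b.com -> 10.0.0.1 (expiry=21+4=25). clock=21
Op 19: tick 5 -> clock=26. purged={b.com}
Op 20: insert a.com -> 10.0.0.1 (expiry=26+10=36). clock=26
Op 21: insert b.com -> 10.0.0.2 (expiry=26+2=28). clock=26
Op 22: insert c.com -> 10.0.0.4 (expiry=26+5=31). clock=26
Op 23: tick 1 -> clock=27.
Op 24: tick 3 -> clock=30. purged={b.com}
Op 25: tick 2 -> clock=32. purged={c.com}
Op 26: tick 5 -> clock=37. purged={a.com}
Op 27: tick 2 -> clock=39.
lookup b.com: not in cache (expired or never inserted)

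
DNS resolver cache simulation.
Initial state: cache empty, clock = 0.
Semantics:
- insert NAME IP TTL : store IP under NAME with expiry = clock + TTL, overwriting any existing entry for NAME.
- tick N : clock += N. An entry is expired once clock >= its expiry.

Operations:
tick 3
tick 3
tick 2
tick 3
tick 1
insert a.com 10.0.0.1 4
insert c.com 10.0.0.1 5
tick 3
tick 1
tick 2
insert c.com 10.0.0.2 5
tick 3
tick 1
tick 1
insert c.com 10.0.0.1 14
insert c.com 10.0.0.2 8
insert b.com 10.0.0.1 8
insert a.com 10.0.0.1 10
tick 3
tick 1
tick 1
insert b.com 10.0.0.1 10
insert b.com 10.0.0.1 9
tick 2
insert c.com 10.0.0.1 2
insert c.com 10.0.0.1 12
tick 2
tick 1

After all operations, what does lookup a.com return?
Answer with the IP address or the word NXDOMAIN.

Op 1: tick 3 -> clock=3.
Op 2: tick 3 -> clock=6.
Op 3: tick 2 -> clock=8.
Op 4: tick 3 -> clock=11.
Op 5: tick 1 -> clock=12.
Op 6: insert a.com -> 10.0.0.1 (expiry=12+4=16). clock=12
Op 7: insert c.com -> 10.0.0.1 (expiry=12+5=17). clock=12
Op 8: tick 3 -> clock=15.
Op 9: tick 1 -> clock=16. purged={a.com}
Op 10: tick 2 -> clock=18. purged={c.com}
Op 11: insert c.com -> 10.0.0.2 (expiry=18+5=23). clock=18
Op 12: tick 3 -> clock=21.
Op 13: tick 1 -> clock=22.
Op 14: tick 1 -> clock=23. purged={c.com}
Op 15: insert c.com -> 10.0.0.1 (expiry=23+14=37). clock=23
Op 16: insert c.com -> 10.0.0.2 (expiry=23+8=31). clock=23
Op 17: insert b.com -> 10.0.0.1 (expiry=23+8=31). clock=23
Op 18: insert a.com -> 10.0.0.1 (expiry=23+10=33). clock=23
Op 19: tick 3 -> clock=26.
Op 20: tick 1 -> clock=27.
Op 21: tick 1 -> clock=28.
Op 22: insert b.com -> 10.0.0.1 (expiry=28+10=38). clock=28
Op 23: insert b.com -> 10.0.0.1 (expiry=28+9=37). clock=28
Op 24: tick 2 -> clock=30.
Op 25: insert c.com -> 10.0.0.1 (expiry=30+2=32). clock=30
Op 26: insert c.com -> 10.0.0.1 (expiry=30+12=42). clock=30
Op 27: tick 2 -> clock=32.
Op 28: tick 1 -> clock=33. purged={a.com}
lookup a.com: not in cache (expired or never inserted)

Answer: NXDOMAIN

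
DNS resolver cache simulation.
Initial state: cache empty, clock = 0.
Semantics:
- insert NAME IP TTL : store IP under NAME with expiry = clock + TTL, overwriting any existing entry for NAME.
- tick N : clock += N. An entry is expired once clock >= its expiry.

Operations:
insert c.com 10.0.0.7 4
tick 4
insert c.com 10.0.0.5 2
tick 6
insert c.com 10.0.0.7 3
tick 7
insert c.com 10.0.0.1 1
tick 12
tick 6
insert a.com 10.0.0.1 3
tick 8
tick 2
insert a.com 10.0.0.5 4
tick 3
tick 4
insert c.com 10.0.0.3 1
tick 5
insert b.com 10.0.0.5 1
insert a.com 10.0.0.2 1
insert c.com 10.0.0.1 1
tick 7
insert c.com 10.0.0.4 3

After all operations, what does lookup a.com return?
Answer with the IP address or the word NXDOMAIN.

Op 1: insert c.com -> 10.0.0.7 (expiry=0+4=4). clock=0
Op 2: tick 4 -> clock=4. purged={c.com}
Op 3: insert c.com -> 10.0.0.5 (expiry=4+2=6). clock=4
Op 4: tick 6 -> clock=10. purged={c.com}
Op 5: insert c.com -> 10.0.0.7 (expiry=10+3=13). clock=10
Op 6: tick 7 -> clock=17. purged={c.com}
Op 7: insert c.com -> 10.0.0.1 (expiry=17+1=18). clock=17
Op 8: tick 12 -> clock=29. purged={c.com}
Op 9: tick 6 -> clock=35.
Op 10: insert a.com -> 10.0.0.1 (expiry=35+3=38). clock=35
Op 11: tick 8 -> clock=43. purged={a.com}
Op 12: tick 2 -> clock=45.
Op 13: insert a.com -> 10.0.0.5 (expiry=45+4=49). clock=45
Op 14: tick 3 -> clock=48.
Op 15: tick 4 -> clock=52. purged={a.com}
Op 16: insert c.com -> 10.0.0.3 (expiry=52+1=53). clock=52
Op 17: tick 5 -> clock=57. purged={c.com}
Op 18: insert b.com -> 10.0.0.5 (expiry=57+1=58). clock=57
Op 19: insert a.com -> 10.0.0.2 (expiry=57+1=58). clock=57
Op 20: insert c.com -> 10.0.0.1 (expiry=57+1=58). clock=57
Op 21: tick 7 -> clock=64. purged={a.com,b.com,c.com}
Op 22: insert c.com -> 10.0.0.4 (expiry=64+3=67). clock=64
lookup a.com: not in cache (expired or never inserted)

Answer: NXDOMAIN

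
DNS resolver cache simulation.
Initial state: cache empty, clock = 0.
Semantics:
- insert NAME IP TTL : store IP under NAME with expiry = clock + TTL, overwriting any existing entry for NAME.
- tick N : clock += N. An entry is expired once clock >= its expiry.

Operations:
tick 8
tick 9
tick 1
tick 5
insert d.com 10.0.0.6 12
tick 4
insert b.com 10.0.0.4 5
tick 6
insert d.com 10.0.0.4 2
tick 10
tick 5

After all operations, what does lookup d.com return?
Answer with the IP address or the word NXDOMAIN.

Op 1: tick 8 -> clock=8.
Op 2: tick 9 -> clock=17.
Op 3: tick 1 -> clock=18.
Op 4: tick 5 -> clock=23.
Op 5: insert d.com -> 10.0.0.6 (expiry=23+12=35). clock=23
Op 6: tick 4 -> clock=27.
Op 7: insert b.com -> 10.0.0.4 (expiry=27+5=32). clock=27
Op 8: tick 6 -> clock=33. purged={b.com}
Op 9: insert d.com -> 10.0.0.4 (expiry=33+2=35). clock=33
Op 10: tick 10 -> clock=43. purged={d.com}
Op 11: tick 5 -> clock=48.
lookup d.com: not in cache (expired or never inserted)

Answer: NXDOMAIN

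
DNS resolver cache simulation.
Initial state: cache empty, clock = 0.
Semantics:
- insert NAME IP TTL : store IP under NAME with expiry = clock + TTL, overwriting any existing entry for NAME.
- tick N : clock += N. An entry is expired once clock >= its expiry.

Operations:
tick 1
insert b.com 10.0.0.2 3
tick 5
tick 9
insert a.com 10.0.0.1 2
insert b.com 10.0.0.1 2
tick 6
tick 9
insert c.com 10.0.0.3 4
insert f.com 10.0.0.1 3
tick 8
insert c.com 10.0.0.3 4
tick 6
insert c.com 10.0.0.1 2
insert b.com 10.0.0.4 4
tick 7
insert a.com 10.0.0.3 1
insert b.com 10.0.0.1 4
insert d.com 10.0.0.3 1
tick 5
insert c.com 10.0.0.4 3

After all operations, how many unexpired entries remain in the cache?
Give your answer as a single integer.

Op 1: tick 1 -> clock=1.
Op 2: insert b.com -> 10.0.0.2 (expiry=1+3=4). clock=1
Op 3: tick 5 -> clock=6. purged={b.com}
Op 4: tick 9 -> clock=15.
Op 5: insert a.com -> 10.0.0.1 (expiry=15+2=17). clock=15
Op 6: insert b.com -> 10.0.0.1 (expiry=15+2=17). clock=15
Op 7: tick 6 -> clock=21. purged={a.com,b.com}
Op 8: tick 9 -> clock=30.
Op 9: insert c.com -> 10.0.0.3 (expiry=30+4=34). clock=30
Op 10: insert f.com -> 10.0.0.1 (expiry=30+3=33). clock=30
Op 11: tick 8 -> clock=38. purged={c.com,f.com}
Op 12: insert c.com -> 10.0.0.3 (expiry=38+4=42). clock=38
Op 13: tick 6 -> clock=44. purged={c.com}
Op 14: insert c.com -> 10.0.0.1 (expiry=44+2=46). clock=44
Op 15: insert b.com -> 10.0.0.4 (expiry=44+4=48). clock=44
Op 16: tick 7 -> clock=51. purged={b.com,c.com}
Op 17: insert a.com -> 10.0.0.3 (expiry=51+1=52). clock=51
Op 18: insert b.com -> 10.0.0.1 (expiry=51+4=55). clock=51
Op 19: insert d.com -> 10.0.0.3 (expiry=51+1=52). clock=51
Op 20: tick 5 -> clock=56. purged={a.com,b.com,d.com}
Op 21: insert c.com -> 10.0.0.4 (expiry=56+3=59). clock=56
Final cache (unexpired): {c.com} -> size=1

Answer: 1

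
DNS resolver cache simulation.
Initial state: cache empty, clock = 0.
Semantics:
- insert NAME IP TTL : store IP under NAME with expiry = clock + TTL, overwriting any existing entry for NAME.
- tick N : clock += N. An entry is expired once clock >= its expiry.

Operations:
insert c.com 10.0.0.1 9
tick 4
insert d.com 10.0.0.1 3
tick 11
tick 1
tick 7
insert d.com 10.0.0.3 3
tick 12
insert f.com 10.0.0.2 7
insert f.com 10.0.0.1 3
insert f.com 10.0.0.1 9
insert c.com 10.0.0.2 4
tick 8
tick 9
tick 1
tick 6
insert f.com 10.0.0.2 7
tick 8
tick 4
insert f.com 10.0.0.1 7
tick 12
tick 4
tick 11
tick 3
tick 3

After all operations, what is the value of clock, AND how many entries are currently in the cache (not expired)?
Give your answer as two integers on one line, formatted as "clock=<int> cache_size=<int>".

Answer: clock=104 cache_size=0

Derivation:
Op 1: insert c.com -> 10.0.0.1 (expiry=0+9=9). clock=0
Op 2: tick 4 -> clock=4.
Op 3: insert d.com -> 10.0.0.1 (expiry=4+3=7). clock=4
Op 4: tick 11 -> clock=15. purged={c.com,d.com}
Op 5: tick 1 -> clock=16.
Op 6: tick 7 -> clock=23.
Op 7: insert d.com -> 10.0.0.3 (expiry=23+3=26). clock=23
Op 8: tick 12 -> clock=35. purged={d.com}
Op 9: insert f.com -> 10.0.0.2 (expiry=35+7=42). clock=35
Op 10: insert f.com -> 10.0.0.1 (expiry=35+3=38). clock=35
Op 11: insert f.com -> 10.0.0.1 (expiry=35+9=44). clock=35
Op 12: insert c.com -> 10.0.0.2 (expiry=35+4=39). clock=35
Op 13: tick 8 -> clock=43. purged={c.com}
Op 14: tick 9 -> clock=52. purged={f.com}
Op 15: tick 1 -> clock=53.
Op 16: tick 6 -> clock=59.
Op 17: insert f.com -> 10.0.0.2 (expiry=59+7=66). clock=59
Op 18: tick 8 -> clock=67. purged={f.com}
Op 19: tick 4 -> clock=71.
Op 20: insert f.com -> 10.0.0.1 (expiry=71+7=78). clock=71
Op 21: tick 12 -> clock=83. purged={f.com}
Op 22: tick 4 -> clock=87.
Op 23: tick 11 -> clock=98.
Op 24: tick 3 -> clock=101.
Op 25: tick 3 -> clock=104.
Final clock = 104
Final cache (unexpired): {} -> size=0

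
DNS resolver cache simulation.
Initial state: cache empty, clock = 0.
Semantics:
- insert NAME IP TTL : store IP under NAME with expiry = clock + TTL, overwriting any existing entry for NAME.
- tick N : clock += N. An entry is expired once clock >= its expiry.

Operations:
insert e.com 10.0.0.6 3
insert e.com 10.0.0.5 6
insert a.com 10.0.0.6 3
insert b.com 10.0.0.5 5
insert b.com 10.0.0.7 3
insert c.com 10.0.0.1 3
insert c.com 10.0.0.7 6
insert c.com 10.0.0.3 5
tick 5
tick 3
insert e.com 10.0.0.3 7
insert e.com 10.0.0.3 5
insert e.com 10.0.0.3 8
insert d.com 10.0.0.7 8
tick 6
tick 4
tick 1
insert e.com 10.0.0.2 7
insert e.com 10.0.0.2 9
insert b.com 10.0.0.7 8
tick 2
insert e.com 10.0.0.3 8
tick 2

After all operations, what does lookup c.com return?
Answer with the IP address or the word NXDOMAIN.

Op 1: insert e.com -> 10.0.0.6 (expiry=0+3=3). clock=0
Op 2: insert e.com -> 10.0.0.5 (expiry=0+6=6). clock=0
Op 3: insert a.com -> 10.0.0.6 (expiry=0+3=3). clock=0
Op 4: insert b.com -> 10.0.0.5 (expiry=0+5=5). clock=0
Op 5: insert b.com -> 10.0.0.7 (expiry=0+3=3). clock=0
Op 6: insert c.com -> 10.0.0.1 (expiry=0+3=3). clock=0
Op 7: insert c.com -> 10.0.0.7 (expiry=0+6=6). clock=0
Op 8: insert c.com -> 10.0.0.3 (expiry=0+5=5). clock=0
Op 9: tick 5 -> clock=5. purged={a.com,b.com,c.com}
Op 10: tick 3 -> clock=8. purged={e.com}
Op 11: insert e.com -> 10.0.0.3 (expiry=8+7=15). clock=8
Op 12: insert e.com -> 10.0.0.3 (expiry=8+5=13). clock=8
Op 13: insert e.com -> 10.0.0.3 (expiry=8+8=16). clock=8
Op 14: insert d.com -> 10.0.0.7 (expiry=8+8=16). clock=8
Op 15: tick 6 -> clock=14.
Op 16: tick 4 -> clock=18. purged={d.com,e.com}
Op 17: tick 1 -> clock=19.
Op 18: insert e.com -> 10.0.0.2 (expiry=19+7=26). clock=19
Op 19: insert e.com -> 10.0.0.2 (expiry=19+9=28). clock=19
Op 20: insert b.com -> 10.0.0.7 (expiry=19+8=27). clock=19
Op 21: tick 2 -> clock=21.
Op 22: insert e.com -> 10.0.0.3 (expiry=21+8=29). clock=21
Op 23: tick 2 -> clock=23.
lookup c.com: not in cache (expired or never inserted)

Answer: NXDOMAIN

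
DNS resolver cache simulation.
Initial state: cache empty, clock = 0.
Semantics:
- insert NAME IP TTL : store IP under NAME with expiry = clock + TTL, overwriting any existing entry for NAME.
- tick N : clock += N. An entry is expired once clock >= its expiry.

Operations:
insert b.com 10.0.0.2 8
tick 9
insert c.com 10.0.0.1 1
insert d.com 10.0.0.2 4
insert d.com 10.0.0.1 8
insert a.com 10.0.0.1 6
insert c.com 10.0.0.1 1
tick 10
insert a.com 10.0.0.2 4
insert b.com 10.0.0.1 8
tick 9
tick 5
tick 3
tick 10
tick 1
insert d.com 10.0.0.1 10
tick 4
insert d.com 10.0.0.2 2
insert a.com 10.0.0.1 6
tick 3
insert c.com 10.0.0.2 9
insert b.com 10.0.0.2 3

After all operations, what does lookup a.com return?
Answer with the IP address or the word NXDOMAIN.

Op 1: insert b.com -> 10.0.0.2 (expiry=0+8=8). clock=0
Op 2: tick 9 -> clock=9. purged={b.com}
Op 3: insert c.com -> 10.0.0.1 (expiry=9+1=10). clock=9
Op 4: insert d.com -> 10.0.0.2 (expiry=9+4=13). clock=9
Op 5: insert d.com -> 10.0.0.1 (expiry=9+8=17). clock=9
Op 6: insert a.com -> 10.0.0.1 (expiry=9+6=15). clock=9
Op 7: insert c.com -> 10.0.0.1 (expiry=9+1=10). clock=9
Op 8: tick 10 -> clock=19. purged={a.com,c.com,d.com}
Op 9: insert a.com -> 10.0.0.2 (expiry=19+4=23). clock=19
Op 10: insert b.com -> 10.0.0.1 (expiry=19+8=27). clock=19
Op 11: tick 9 -> clock=28. purged={a.com,b.com}
Op 12: tick 5 -> clock=33.
Op 13: tick 3 -> clock=36.
Op 14: tick 10 -> clock=46.
Op 15: tick 1 -> clock=47.
Op 16: insert d.com -> 10.0.0.1 (expiry=47+10=57). clock=47
Op 17: tick 4 -> clock=51.
Op 18: insert d.com -> 10.0.0.2 (expiry=51+2=53). clock=51
Op 19: insert a.com -> 10.0.0.1 (expiry=51+6=57). clock=51
Op 20: tick 3 -> clock=54. purged={d.com}
Op 21: insert c.com -> 10.0.0.2 (expiry=54+9=63). clock=54
Op 22: insert b.com -> 10.0.0.2 (expiry=54+3=57). clock=54
lookup a.com: present, ip=10.0.0.1 expiry=57 > clock=54

Answer: 10.0.0.1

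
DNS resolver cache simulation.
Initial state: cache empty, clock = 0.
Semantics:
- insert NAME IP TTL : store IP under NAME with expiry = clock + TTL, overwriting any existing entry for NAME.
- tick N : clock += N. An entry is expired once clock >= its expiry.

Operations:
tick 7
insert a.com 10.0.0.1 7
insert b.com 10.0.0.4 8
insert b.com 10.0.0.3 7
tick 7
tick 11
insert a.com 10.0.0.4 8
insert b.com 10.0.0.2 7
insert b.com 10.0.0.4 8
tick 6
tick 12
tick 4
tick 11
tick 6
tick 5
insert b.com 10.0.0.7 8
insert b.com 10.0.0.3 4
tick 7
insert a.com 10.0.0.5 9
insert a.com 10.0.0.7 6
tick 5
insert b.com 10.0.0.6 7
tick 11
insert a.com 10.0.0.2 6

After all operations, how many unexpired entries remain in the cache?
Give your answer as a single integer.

Answer: 1

Derivation:
Op 1: tick 7 -> clock=7.
Op 2: insert a.com -> 10.0.0.1 (expiry=7+7=14). clock=7
Op 3: insert b.com -> 10.0.0.4 (expiry=7+8=15). clock=7
Op 4: insert b.com -> 10.0.0.3 (expiry=7+7=14). clock=7
Op 5: tick 7 -> clock=14. purged={a.com,b.com}
Op 6: tick 11 -> clock=25.
Op 7: insert a.com -> 10.0.0.4 (expiry=25+8=33). clock=25
Op 8: insert b.com -> 10.0.0.2 (expiry=25+7=32). clock=25
Op 9: insert b.com -> 10.0.0.4 (expiry=25+8=33). clock=25
Op 10: tick 6 -> clock=31.
Op 11: tick 12 -> clock=43. purged={a.com,b.com}
Op 12: tick 4 -> clock=47.
Op 13: tick 11 -> clock=58.
Op 14: tick 6 -> clock=64.
Op 15: tick 5 -> clock=69.
Op 16: insert b.com -> 10.0.0.7 (expiry=69+8=77). clock=69
Op 17: insert b.com -> 10.0.0.3 (expiry=69+4=73). clock=69
Op 18: tick 7 -> clock=76. purged={b.com}
Op 19: insert a.com -> 10.0.0.5 (expiry=76+9=85). clock=76
Op 20: insert a.com -> 10.0.0.7 (expiry=76+6=82). clock=76
Op 21: tick 5 -> clock=81.
Op 22: insert b.com -> 10.0.0.6 (expiry=81+7=88). clock=81
Op 23: tick 11 -> clock=92. purged={a.com,b.com}
Op 24: insert a.com -> 10.0.0.2 (expiry=92+6=98). clock=92
Final cache (unexpired): {a.com} -> size=1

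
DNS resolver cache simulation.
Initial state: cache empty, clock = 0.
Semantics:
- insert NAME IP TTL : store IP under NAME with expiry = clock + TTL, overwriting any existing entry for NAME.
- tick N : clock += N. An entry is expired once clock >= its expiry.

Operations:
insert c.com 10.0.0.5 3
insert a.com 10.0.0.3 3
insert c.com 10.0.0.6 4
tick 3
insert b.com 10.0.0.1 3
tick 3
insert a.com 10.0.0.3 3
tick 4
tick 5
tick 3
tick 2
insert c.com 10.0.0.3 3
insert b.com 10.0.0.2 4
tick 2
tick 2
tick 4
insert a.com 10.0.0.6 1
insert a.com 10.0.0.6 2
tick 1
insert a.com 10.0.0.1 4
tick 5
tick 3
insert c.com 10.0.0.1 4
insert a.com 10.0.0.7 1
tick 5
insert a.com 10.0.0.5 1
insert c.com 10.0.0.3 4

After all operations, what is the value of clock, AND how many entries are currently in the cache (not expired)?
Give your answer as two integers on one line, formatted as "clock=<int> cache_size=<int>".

Op 1: insert c.com -> 10.0.0.5 (expiry=0+3=3). clock=0
Op 2: insert a.com -> 10.0.0.3 (expiry=0+3=3). clock=0
Op 3: insert c.com -> 10.0.0.6 (expiry=0+4=4). clock=0
Op 4: tick 3 -> clock=3. purged={a.com}
Op 5: insert b.com -> 10.0.0.1 (expiry=3+3=6). clock=3
Op 6: tick 3 -> clock=6. purged={b.com,c.com}
Op 7: insert a.com -> 10.0.0.3 (expiry=6+3=9). clock=6
Op 8: tick 4 -> clock=10. purged={a.com}
Op 9: tick 5 -> clock=15.
Op 10: tick 3 -> clock=18.
Op 11: tick 2 -> clock=20.
Op 12: insert c.com -> 10.0.0.3 (expiry=20+3=23). clock=20
Op 13: insert b.com -> 10.0.0.2 (expiry=20+4=24). clock=20
Op 14: tick 2 -> clock=22.
Op 15: tick 2 -> clock=24. purged={b.com,c.com}
Op 16: tick 4 -> clock=28.
Op 17: insert a.com -> 10.0.0.6 (expiry=28+1=29). clock=28
Op 18: insert a.com -> 10.0.0.6 (expiry=28+2=30). clock=28
Op 19: tick 1 -> clock=29.
Op 20: insert a.com -> 10.0.0.1 (expiry=29+4=33). clock=29
Op 21: tick 5 -> clock=34. purged={a.com}
Op 22: tick 3 -> clock=37.
Op 23: insert c.com -> 10.0.0.1 (expiry=37+4=41). clock=37
Op 24: insert a.com -> 10.0.0.7 (expiry=37+1=38). clock=37
Op 25: tick 5 -> clock=42. purged={a.com,c.com}
Op 26: insert a.com -> 10.0.0.5 (expiry=42+1=43). clock=42
Op 27: insert c.com -> 10.0.0.3 (expiry=42+4=46). clock=42
Final clock = 42
Final cache (unexpired): {a.com,c.com} -> size=2

Answer: clock=42 cache_size=2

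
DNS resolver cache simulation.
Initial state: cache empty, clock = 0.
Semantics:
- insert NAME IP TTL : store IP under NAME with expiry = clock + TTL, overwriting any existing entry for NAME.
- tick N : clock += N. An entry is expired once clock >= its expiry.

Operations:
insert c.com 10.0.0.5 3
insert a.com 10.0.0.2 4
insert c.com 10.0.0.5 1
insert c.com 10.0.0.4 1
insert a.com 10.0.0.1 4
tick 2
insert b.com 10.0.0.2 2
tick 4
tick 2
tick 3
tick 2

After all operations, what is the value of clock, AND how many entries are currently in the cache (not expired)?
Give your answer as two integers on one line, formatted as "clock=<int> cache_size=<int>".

Answer: clock=13 cache_size=0

Derivation:
Op 1: insert c.com -> 10.0.0.5 (expiry=0+3=3). clock=0
Op 2: insert a.com -> 10.0.0.2 (expiry=0+4=4). clock=0
Op 3: insert c.com -> 10.0.0.5 (expiry=0+1=1). clock=0
Op 4: insert c.com -> 10.0.0.4 (expiry=0+1=1). clock=0
Op 5: insert a.com -> 10.0.0.1 (expiry=0+4=4). clock=0
Op 6: tick 2 -> clock=2. purged={c.com}
Op 7: insert b.com -> 10.0.0.2 (expiry=2+2=4). clock=2
Op 8: tick 4 -> clock=6. purged={a.com,b.com}
Op 9: tick 2 -> clock=8.
Op 10: tick 3 -> clock=11.
Op 11: tick 2 -> clock=13.
Final clock = 13
Final cache (unexpired): {} -> size=0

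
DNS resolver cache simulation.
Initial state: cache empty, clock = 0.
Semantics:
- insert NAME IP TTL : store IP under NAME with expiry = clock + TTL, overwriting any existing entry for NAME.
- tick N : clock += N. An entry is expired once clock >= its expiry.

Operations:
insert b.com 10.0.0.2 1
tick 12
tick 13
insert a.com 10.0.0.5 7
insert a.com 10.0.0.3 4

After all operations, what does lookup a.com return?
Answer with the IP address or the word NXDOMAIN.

Answer: 10.0.0.3

Derivation:
Op 1: insert b.com -> 10.0.0.2 (expiry=0+1=1). clock=0
Op 2: tick 12 -> clock=12. purged={b.com}
Op 3: tick 13 -> clock=25.
Op 4: insert a.com -> 10.0.0.5 (expiry=25+7=32). clock=25
Op 5: insert a.com -> 10.0.0.3 (expiry=25+4=29). clock=25
lookup a.com: present, ip=10.0.0.3 expiry=29 > clock=25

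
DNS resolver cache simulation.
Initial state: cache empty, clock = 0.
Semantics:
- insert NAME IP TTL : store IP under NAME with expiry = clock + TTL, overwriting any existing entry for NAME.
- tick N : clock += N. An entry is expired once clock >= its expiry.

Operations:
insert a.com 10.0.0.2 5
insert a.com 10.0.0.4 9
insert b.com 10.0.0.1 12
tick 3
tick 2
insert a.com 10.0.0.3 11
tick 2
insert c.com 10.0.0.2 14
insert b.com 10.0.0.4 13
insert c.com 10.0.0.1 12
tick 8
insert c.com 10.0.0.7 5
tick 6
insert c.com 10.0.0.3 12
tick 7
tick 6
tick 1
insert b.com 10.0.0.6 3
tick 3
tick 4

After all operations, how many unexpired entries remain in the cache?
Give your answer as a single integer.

Op 1: insert a.com -> 10.0.0.2 (expiry=0+5=5). clock=0
Op 2: insert a.com -> 10.0.0.4 (expiry=0+9=9). clock=0
Op 3: insert b.com -> 10.0.0.1 (expiry=0+12=12). clock=0
Op 4: tick 3 -> clock=3.
Op 5: tick 2 -> clock=5.
Op 6: insert a.com -> 10.0.0.3 (expiry=5+11=16). clock=5
Op 7: tick 2 -> clock=7.
Op 8: insert c.com -> 10.0.0.2 (expiry=7+14=21). clock=7
Op 9: insert b.com -> 10.0.0.4 (expiry=7+13=20). clock=7
Op 10: insert c.com -> 10.0.0.1 (expiry=7+12=19). clock=7
Op 11: tick 8 -> clock=15.
Op 12: insert c.com -> 10.0.0.7 (expiry=15+5=20). clock=15
Op 13: tick 6 -> clock=21. purged={a.com,b.com,c.com}
Op 14: insert c.com -> 10.0.0.3 (expiry=21+12=33). clock=21
Op 15: tick 7 -> clock=28.
Op 16: tick 6 -> clock=34. purged={c.com}
Op 17: tick 1 -> clock=35.
Op 18: insert b.com -> 10.0.0.6 (expiry=35+3=38). clock=35
Op 19: tick 3 -> clock=38. purged={b.com}
Op 20: tick 4 -> clock=42.
Final cache (unexpired): {} -> size=0

Answer: 0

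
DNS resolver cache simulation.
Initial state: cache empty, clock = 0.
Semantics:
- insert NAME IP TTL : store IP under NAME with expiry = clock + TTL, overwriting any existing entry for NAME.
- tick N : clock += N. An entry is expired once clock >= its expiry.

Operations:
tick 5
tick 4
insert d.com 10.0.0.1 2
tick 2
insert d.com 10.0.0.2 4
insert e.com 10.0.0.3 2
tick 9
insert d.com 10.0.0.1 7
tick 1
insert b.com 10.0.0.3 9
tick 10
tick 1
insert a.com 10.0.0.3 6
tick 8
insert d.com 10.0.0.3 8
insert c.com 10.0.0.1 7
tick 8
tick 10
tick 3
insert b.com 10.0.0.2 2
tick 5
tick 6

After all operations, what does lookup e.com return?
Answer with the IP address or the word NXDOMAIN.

Op 1: tick 5 -> clock=5.
Op 2: tick 4 -> clock=9.
Op 3: insert d.com -> 10.0.0.1 (expiry=9+2=11). clock=9
Op 4: tick 2 -> clock=11. purged={d.com}
Op 5: insert d.com -> 10.0.0.2 (expiry=11+4=15). clock=11
Op 6: insert e.com -> 10.0.0.3 (expiry=11+2=13). clock=11
Op 7: tick 9 -> clock=20. purged={d.com,e.com}
Op 8: insert d.com -> 10.0.0.1 (expiry=20+7=27). clock=20
Op 9: tick 1 -> clock=21.
Op 10: insert b.com -> 10.0.0.3 (expiry=21+9=30). clock=21
Op 11: tick 10 -> clock=31. purged={b.com,d.com}
Op 12: tick 1 -> clock=32.
Op 13: insert a.com -> 10.0.0.3 (expiry=32+6=38). clock=32
Op 14: tick 8 -> clock=40. purged={a.com}
Op 15: insert d.com -> 10.0.0.3 (expiry=40+8=48). clock=40
Op 16: insert c.com -> 10.0.0.1 (expiry=40+7=47). clock=40
Op 17: tick 8 -> clock=48. purged={c.com,d.com}
Op 18: tick 10 -> clock=58.
Op 19: tick 3 -> clock=61.
Op 20: insert b.com -> 10.0.0.2 (expiry=61+2=63). clock=61
Op 21: tick 5 -> clock=66. purged={b.com}
Op 22: tick 6 -> clock=72.
lookup e.com: not in cache (expired or never inserted)

Answer: NXDOMAIN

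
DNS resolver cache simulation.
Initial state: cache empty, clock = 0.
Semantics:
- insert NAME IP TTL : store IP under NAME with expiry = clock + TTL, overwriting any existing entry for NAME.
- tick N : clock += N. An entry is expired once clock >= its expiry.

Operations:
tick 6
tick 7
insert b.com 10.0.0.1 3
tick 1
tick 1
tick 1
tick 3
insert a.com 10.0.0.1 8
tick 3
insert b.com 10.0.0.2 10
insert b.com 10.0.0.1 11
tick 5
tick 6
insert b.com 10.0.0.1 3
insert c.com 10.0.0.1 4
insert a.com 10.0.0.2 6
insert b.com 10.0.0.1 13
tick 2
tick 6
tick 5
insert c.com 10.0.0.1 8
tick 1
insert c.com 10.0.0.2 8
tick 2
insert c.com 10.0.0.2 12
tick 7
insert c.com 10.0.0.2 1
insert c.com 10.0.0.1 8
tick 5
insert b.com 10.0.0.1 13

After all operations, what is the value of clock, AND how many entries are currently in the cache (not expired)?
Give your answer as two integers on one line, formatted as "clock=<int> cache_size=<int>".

Op 1: tick 6 -> clock=6.
Op 2: tick 7 -> clock=13.
Op 3: insert b.com -> 10.0.0.1 (expiry=13+3=16). clock=13
Op 4: tick 1 -> clock=14.
Op 5: tick 1 -> clock=15.
Op 6: tick 1 -> clock=16. purged={b.com}
Op 7: tick 3 -> clock=19.
Op 8: insert a.com -> 10.0.0.1 (expiry=19+8=27). clock=19
Op 9: tick 3 -> clock=22.
Op 10: insert b.com -> 10.0.0.2 (expiry=22+10=32). clock=22
Op 11: insert b.com -> 10.0.0.1 (expiry=22+11=33). clock=22
Op 12: tick 5 -> clock=27. purged={a.com}
Op 13: tick 6 -> clock=33. purged={b.com}
Op 14: insert b.com -> 10.0.0.1 (expiry=33+3=36). clock=33
Op 15: insert c.com -> 10.0.0.1 (expiry=33+4=37). clock=33
Op 16: insert a.com -> 10.0.0.2 (expiry=33+6=39). clock=33
Op 17: insert b.com -> 10.0.0.1 (expiry=33+13=46). clock=33
Op 18: tick 2 -> clock=35.
Op 19: tick 6 -> clock=41. purged={a.com,c.com}
Op 20: tick 5 -> clock=46. purged={b.com}
Op 21: insert c.com -> 10.0.0.1 (expiry=46+8=54). clock=46
Op 22: tick 1 -> clock=47.
Op 23: insert c.com -> 10.0.0.2 (expiry=47+8=55). clock=47
Op 24: tick 2 -> clock=49.
Op 25: insert c.com -> 10.0.0.2 (expiry=49+12=61). clock=49
Op 26: tick 7 -> clock=56.
Op 27: insert c.com -> 10.0.0.2 (expiry=56+1=57). clock=56
Op 28: insert c.com -> 10.0.0.1 (expiry=56+8=64). clock=56
Op 29: tick 5 -> clock=61.
Op 30: insert b.com -> 10.0.0.1 (expiry=61+13=74). clock=61
Final clock = 61
Final cache (unexpired): {b.com,c.com} -> size=2

Answer: clock=61 cache_size=2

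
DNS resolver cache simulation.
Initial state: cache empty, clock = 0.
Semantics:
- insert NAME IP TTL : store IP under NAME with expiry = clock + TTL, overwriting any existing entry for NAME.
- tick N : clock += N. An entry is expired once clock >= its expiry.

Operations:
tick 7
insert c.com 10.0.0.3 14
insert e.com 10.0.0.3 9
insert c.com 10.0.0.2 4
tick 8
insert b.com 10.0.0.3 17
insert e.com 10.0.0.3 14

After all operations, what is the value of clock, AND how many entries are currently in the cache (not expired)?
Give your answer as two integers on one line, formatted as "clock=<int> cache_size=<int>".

Op 1: tick 7 -> clock=7.
Op 2: insert c.com -> 10.0.0.3 (expiry=7+14=21). clock=7
Op 3: insert e.com -> 10.0.0.3 (expiry=7+9=16). clock=7
Op 4: insert c.com -> 10.0.0.2 (expiry=7+4=11). clock=7
Op 5: tick 8 -> clock=15. purged={c.com}
Op 6: insert b.com -> 10.0.0.3 (expiry=15+17=32). clock=15
Op 7: insert e.com -> 10.0.0.3 (expiry=15+14=29). clock=15
Final clock = 15
Final cache (unexpired): {b.com,e.com} -> size=2

Answer: clock=15 cache_size=2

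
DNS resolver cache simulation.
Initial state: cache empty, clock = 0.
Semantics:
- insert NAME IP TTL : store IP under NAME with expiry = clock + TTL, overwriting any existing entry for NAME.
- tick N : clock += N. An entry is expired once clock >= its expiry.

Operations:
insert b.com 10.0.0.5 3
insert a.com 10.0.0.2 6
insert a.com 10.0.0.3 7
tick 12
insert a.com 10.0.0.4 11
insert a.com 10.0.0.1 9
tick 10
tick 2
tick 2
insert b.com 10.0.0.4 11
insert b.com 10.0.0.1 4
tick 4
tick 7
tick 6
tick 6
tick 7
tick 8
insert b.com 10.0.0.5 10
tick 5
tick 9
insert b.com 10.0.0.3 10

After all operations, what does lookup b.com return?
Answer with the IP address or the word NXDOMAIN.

Op 1: insert b.com -> 10.0.0.5 (expiry=0+3=3). clock=0
Op 2: insert a.com -> 10.0.0.2 (expiry=0+6=6). clock=0
Op 3: insert a.com -> 10.0.0.3 (expiry=0+7=7). clock=0
Op 4: tick 12 -> clock=12. purged={a.com,b.com}
Op 5: insert a.com -> 10.0.0.4 (expiry=12+11=23). clock=12
Op 6: insert a.com -> 10.0.0.1 (expiry=12+9=21). clock=12
Op 7: tick 10 -> clock=22. purged={a.com}
Op 8: tick 2 -> clock=24.
Op 9: tick 2 -> clock=26.
Op 10: insert b.com -> 10.0.0.4 (expiry=26+11=37). clock=26
Op 11: insert b.com -> 10.0.0.1 (expiry=26+4=30). clock=26
Op 12: tick 4 -> clock=30. purged={b.com}
Op 13: tick 7 -> clock=37.
Op 14: tick 6 -> clock=43.
Op 15: tick 6 -> clock=49.
Op 16: tick 7 -> clock=56.
Op 17: tick 8 -> clock=64.
Op 18: insert b.com -> 10.0.0.5 (expiry=64+10=74). clock=64
Op 19: tick 5 -> clock=69.
Op 20: tick 9 -> clock=78. purged={b.com}
Op 21: insert b.com -> 10.0.0.3 (expiry=78+10=88). clock=78
lookup b.com: present, ip=10.0.0.3 expiry=88 > clock=78

Answer: 10.0.0.3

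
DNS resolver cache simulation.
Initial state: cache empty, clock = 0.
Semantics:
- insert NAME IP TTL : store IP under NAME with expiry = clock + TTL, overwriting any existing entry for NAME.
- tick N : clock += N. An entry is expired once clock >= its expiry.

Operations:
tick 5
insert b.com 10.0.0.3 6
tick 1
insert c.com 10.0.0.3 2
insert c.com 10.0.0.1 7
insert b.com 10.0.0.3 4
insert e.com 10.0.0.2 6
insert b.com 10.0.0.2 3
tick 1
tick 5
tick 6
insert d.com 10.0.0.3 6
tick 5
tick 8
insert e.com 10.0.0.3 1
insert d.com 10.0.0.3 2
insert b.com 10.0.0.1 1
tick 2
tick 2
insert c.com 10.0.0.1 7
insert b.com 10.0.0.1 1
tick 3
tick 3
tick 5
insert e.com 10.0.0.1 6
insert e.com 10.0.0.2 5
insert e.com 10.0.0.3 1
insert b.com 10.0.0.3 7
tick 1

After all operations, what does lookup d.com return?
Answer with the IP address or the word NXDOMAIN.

Answer: NXDOMAIN

Derivation:
Op 1: tick 5 -> clock=5.
Op 2: insert b.com -> 10.0.0.3 (expiry=5+6=11). clock=5
Op 3: tick 1 -> clock=6.
Op 4: insert c.com -> 10.0.0.3 (expiry=6+2=8). clock=6
Op 5: insert c.com -> 10.0.0.1 (expiry=6+7=13). clock=6
Op 6: insert b.com -> 10.0.0.3 (expiry=6+4=10). clock=6
Op 7: insert e.com -> 10.0.0.2 (expiry=6+6=12). clock=6
Op 8: insert b.com -> 10.0.0.2 (expiry=6+3=9). clock=6
Op 9: tick 1 -> clock=7.
Op 10: tick 5 -> clock=12. purged={b.com,e.com}
Op 11: tick 6 -> clock=18. purged={c.com}
Op 12: insert d.com -> 10.0.0.3 (expiry=18+6=24). clock=18
Op 13: tick 5 -> clock=23.
Op 14: tick 8 -> clock=31. purged={d.com}
Op 15: insert e.com -> 10.0.0.3 (expiry=31+1=32). clock=31
Op 16: insert d.com -> 10.0.0.3 (expiry=31+2=33). clock=31
Op 17: insert b.com -> 10.0.0.1 (expiry=31+1=32). clock=31
Op 18: tick 2 -> clock=33. purged={b.com,d.com,e.com}
Op 19: tick 2 -> clock=35.
Op 20: insert c.com -> 10.0.0.1 (expiry=35+7=42). clock=35
Op 21: insert b.com -> 10.0.0.1 (expiry=35+1=36). clock=35
Op 22: tick 3 -> clock=38. purged={b.com}
Op 23: tick 3 -> clock=41.
Op 24: tick 5 -> clock=46. purged={c.com}
Op 25: insert e.com -> 10.0.0.1 (expiry=46+6=52). clock=46
Op 26: insert e.com -> 10.0.0.2 (expiry=46+5=51). clock=46
Op 27: insert e.com -> 10.0.0.3 (expiry=46+1=47). clock=46
Op 28: insert b.com -> 10.0.0.3 (expiry=46+7=53). clock=46
Op 29: tick 1 -> clock=47. purged={e.com}
lookup d.com: not in cache (expired or never inserted)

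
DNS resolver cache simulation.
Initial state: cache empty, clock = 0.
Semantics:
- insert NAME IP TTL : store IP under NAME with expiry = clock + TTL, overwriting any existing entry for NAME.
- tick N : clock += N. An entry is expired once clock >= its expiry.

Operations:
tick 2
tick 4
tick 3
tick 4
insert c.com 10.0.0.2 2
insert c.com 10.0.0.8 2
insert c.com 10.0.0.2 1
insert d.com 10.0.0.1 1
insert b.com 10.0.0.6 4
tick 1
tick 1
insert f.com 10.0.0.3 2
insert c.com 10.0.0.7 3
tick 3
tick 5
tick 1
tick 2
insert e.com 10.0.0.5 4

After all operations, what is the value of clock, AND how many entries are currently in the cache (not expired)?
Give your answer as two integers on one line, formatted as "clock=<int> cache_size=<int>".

Answer: clock=26 cache_size=1

Derivation:
Op 1: tick 2 -> clock=2.
Op 2: tick 4 -> clock=6.
Op 3: tick 3 -> clock=9.
Op 4: tick 4 -> clock=13.
Op 5: insert c.com -> 10.0.0.2 (expiry=13+2=15). clock=13
Op 6: insert c.com -> 10.0.0.8 (expiry=13+2=15). clock=13
Op 7: insert c.com -> 10.0.0.2 (expiry=13+1=14). clock=13
Op 8: insert d.com -> 10.0.0.1 (expiry=13+1=14). clock=13
Op 9: insert b.com -> 10.0.0.6 (expiry=13+4=17). clock=13
Op 10: tick 1 -> clock=14. purged={c.com,d.com}
Op 11: tick 1 -> clock=15.
Op 12: insert f.com -> 10.0.0.3 (expiry=15+2=17). clock=15
Op 13: insert c.com -> 10.0.0.7 (expiry=15+3=18). clock=15
Op 14: tick 3 -> clock=18. purged={b.com,c.com,f.com}
Op 15: tick 5 -> clock=23.
Op 16: tick 1 -> clock=24.
Op 17: tick 2 -> clock=26.
Op 18: insert e.com -> 10.0.0.5 (expiry=26+4=30). clock=26
Final clock = 26
Final cache (unexpired): {e.com} -> size=1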